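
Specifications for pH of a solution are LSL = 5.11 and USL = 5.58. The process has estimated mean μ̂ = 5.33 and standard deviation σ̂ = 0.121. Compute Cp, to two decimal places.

Cp = (USL − LSL) / (6σ̂) = (5.58 − 5.11) / (6 × 0.121) = 0.4700 / 0.7260 = 0.6474

0.65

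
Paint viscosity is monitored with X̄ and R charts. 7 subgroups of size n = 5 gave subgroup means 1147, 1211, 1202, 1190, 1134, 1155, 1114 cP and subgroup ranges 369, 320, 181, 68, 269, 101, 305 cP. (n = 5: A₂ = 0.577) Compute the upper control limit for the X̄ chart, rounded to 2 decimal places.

1297.67

X̄̄ = (1147 + 1211 + 1202 + 1190 + 1134 + 1155 + 1114) / 7 = 8153.0000 / 7 = 1164.7143
R̄ = (369 + 320 + 181 + 68 + 269 + 101 + 305) / 7 = 1613.0000 / 7 = 230.4286
UCL = X̄̄ + A₂·R̄ = 1164.7143 + 0.577 × 230.4286 = 1297.6716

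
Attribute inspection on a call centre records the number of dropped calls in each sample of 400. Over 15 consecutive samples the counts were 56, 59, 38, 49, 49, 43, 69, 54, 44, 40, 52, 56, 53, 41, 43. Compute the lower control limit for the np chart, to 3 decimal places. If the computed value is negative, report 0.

p̄ = Σdᵢ / (k·n) = 746 / (15 × 400) = 0.12433
LCL = np̄ − 3·√(np̄(1−p̄)) = 49.7333 − 3 × 6.5992 = 29.9356

29.936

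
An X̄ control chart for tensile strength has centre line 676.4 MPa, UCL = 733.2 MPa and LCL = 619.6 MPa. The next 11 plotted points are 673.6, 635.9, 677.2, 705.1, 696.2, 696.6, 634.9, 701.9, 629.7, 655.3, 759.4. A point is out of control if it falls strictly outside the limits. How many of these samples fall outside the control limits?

1

Compare each point to [619.6, 733.2]: sample 11 = 759.4 > UCL.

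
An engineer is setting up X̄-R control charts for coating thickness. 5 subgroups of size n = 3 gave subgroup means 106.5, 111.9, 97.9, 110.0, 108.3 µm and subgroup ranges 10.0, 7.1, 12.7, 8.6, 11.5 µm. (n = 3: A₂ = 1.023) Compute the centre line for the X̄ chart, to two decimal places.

X̄̄ = (106.5 + 111.9 + 97.9 + 110.0 + 108.3) / 5 = 534.6000 / 5 = 106.9200
CL = X̄̄ = 106.9200

106.92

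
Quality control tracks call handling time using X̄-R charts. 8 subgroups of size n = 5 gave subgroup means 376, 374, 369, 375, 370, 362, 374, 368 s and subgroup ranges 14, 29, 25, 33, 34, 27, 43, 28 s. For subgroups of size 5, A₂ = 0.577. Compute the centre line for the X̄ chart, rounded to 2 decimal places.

X̄̄ = (376 + 374 + 369 + 375 + 370 + 362 + 374 + 368) / 8 = 2968.0000 / 8 = 371.0000
CL = X̄̄ = 371.0000

371.00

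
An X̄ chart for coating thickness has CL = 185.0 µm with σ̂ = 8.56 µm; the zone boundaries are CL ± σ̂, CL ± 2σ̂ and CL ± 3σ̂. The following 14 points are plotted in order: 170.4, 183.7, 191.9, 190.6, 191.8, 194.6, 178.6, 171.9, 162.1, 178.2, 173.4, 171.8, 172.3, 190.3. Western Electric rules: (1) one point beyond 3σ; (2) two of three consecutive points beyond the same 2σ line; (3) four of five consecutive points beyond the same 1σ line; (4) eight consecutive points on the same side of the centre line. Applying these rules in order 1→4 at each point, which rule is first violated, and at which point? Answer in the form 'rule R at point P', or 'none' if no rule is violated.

rule 3 at point 12

Zone of each point (C = within 1σ̂, B = 1σ̂–2σ̂, A = 2σ̂–3σ̂, * = beyond 3σ̂; sign = side of CL): 1:-B, 2:-C, 3:+C, 4:+C, 5:+C, 6:+B, 7:-C, 8:-B, 9:-A, 10:-C, 11:-B, 12:-B, 13:-B, 14:+C
Rule 3 (four of five consecutive points beyond the same 1σ limit) is satisfied at point 12.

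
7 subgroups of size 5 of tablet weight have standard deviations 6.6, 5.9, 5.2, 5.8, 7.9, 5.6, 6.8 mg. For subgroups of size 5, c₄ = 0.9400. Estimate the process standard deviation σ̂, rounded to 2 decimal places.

6.66

s̄ = (6.6 + 5.9 + 5.2 + 5.8 + 7.9 + 5.6 + 6.8) / 7 = 6.2571
σ̂ = s̄ / c₄ = 6.2571 / 0.9400 = 6.6565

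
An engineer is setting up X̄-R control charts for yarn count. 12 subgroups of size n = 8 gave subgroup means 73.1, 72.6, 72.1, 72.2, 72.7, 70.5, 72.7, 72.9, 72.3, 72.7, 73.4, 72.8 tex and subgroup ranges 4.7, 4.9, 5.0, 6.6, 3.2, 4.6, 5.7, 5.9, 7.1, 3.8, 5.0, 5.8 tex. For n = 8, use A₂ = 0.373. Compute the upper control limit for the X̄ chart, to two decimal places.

74.44

X̄̄ = (73.1 + 72.6 + 72.1 + 72.2 + 72.7 + 70.5 + 72.7 + 72.9 + 72.3 + 72.7 + 73.4 + 72.8) / 12 = 870.0000 / 12 = 72.5000
R̄ = (4.7 + 4.9 + 5.0 + 6.6 + 3.2 + 4.6 + 5.7 + 5.9 + 7.1 + 3.8 + 5.0 + 5.8) / 12 = 62.3000 / 12 = 5.1917
UCL = X̄̄ + A₂·R̄ = 72.5000 + 0.373 × 5.1917 = 74.4365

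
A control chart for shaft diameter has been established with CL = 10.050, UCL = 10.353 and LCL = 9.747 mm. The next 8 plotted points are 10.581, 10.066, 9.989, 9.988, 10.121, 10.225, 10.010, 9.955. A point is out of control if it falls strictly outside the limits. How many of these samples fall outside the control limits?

1

Compare each point to [9.747, 10.353]: sample 1 = 10.581 > UCL.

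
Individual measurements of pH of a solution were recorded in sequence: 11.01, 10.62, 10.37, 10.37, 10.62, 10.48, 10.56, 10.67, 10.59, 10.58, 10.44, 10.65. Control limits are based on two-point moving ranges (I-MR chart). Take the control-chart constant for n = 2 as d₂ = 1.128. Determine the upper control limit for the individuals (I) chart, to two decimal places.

X̄ = (11.01 + 10.62 + 10.37 + 10.37 + 10.62 + 10.48 + 10.56 + 10.67 + 10.59 + 10.58 + 10.44 + 10.65) / 12 = 10.5800
Moving ranges: 0.39, 0.25, 0.00, 0.25, 0.14, 0.08, 0.11, 0.08, 0.01, 0.14, 0.21; M̄R̄ = 1.6600 / 11 = 0.1509
UCL = X̄ + 3·M̄R̄/d₂ = 10.5800 + 3 × 0.1509 / 1.128 = 10.9814

10.98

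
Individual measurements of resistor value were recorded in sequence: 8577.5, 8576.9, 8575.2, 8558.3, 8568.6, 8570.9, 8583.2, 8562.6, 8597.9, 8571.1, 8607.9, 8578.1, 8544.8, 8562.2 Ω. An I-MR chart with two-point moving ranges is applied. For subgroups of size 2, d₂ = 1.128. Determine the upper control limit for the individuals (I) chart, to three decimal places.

X̄ = (8577.5 + 8576.9 + 8575.2 + 8558.3 + 8568.6 + 8570.9 + 8583.2 + 8562.6 + 8597.9 + 8571.1 + 8607.9 + 8578.1 + 8544.8 + 8562.2) / 14 = 8573.9429
Moving ranges: 0.6, 1.7, 16.9, 10.3, 2.3, 12.3, 20.6, 35.3, 26.8, 36.8, 29.8, 33.3, 17.4; M̄R̄ = 244.1000 / 13 = 18.7769
UCL = X̄ + 3·M̄R̄/d₂ = 8573.9429 + 3 × 18.7769 / 1.128 = 8623.8815

8623.881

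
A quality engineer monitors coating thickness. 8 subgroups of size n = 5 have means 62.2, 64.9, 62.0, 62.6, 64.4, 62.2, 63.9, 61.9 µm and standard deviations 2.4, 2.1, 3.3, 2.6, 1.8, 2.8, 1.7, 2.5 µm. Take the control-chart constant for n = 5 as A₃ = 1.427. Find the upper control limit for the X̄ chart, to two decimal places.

X̄̄ = (62.2 + 64.9 + 62.0 + 62.6 + 64.4 + 62.2 + 63.9 + 61.9) / 8 = 63.0125
s̄ = (2.4 + 2.1 + 3.3 + 2.6 + 1.8 + 2.8 + 1.7 + 2.5) / 8 = 2.4000
UCL = X̄̄ + A₃·s̄ = 63.0125 + 1.427 × 2.4000 = 66.4373

66.44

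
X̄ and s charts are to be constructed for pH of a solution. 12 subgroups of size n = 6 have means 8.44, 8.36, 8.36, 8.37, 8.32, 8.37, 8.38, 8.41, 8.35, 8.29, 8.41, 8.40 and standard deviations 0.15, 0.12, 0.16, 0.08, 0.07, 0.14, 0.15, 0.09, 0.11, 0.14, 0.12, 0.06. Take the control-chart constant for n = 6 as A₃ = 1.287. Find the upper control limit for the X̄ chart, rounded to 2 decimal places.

8.52

X̄̄ = (8.44 + 8.36 + 8.36 + 8.37 + 8.32 + 8.37 + 8.38 + 8.41 + 8.35 + 8.29 + 8.41 + 8.40) / 12 = 8.3717
s̄ = (0.15 + 0.12 + 0.16 + 0.08 + 0.07 + 0.14 + 0.15 + 0.09 + 0.11 + 0.14 + 0.12 + 0.06) / 12 = 0.1158
UCL = X̄̄ + A₃·s̄ = 8.3717 + 1.287 × 0.1158 = 8.5207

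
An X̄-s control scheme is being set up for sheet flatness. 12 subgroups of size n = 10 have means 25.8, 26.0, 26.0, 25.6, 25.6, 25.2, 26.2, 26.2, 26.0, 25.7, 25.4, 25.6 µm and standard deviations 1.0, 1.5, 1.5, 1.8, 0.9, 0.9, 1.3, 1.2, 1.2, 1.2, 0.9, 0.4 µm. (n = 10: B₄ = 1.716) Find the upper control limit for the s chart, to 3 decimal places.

s̄ = (1.0 + 1.5 + 1.5 + 1.8 + 0.9 + 0.9 + 1.3 + 1.2 + 1.2 + 1.2 + 0.9 + 0.4) / 12 = 1.1500
UCL_s = B₄·s̄ = 1.716 × 1.1500 = 1.9734

1.973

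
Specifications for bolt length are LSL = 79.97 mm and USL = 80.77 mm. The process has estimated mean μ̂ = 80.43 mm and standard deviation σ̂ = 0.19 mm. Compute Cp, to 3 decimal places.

Cp = (USL − LSL) / (6σ̂) = (80.77 − 79.97) / (6 × 0.19) = 0.8000 / 1.1400 = 0.7018

0.702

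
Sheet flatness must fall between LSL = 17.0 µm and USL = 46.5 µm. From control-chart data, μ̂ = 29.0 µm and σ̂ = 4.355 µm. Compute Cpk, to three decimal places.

Cpu = (USL − μ̂) / (3σ̂) = (46.5 − 29.0) / (3 × 4.355) = 1.3395; Cpl = (μ̂ − LSL) / (3σ̂) = (29.0 − 17.0) / (3 × 4.355) = 0.9185; Cpk = min(Cpu, Cpl) = 0.9185

0.918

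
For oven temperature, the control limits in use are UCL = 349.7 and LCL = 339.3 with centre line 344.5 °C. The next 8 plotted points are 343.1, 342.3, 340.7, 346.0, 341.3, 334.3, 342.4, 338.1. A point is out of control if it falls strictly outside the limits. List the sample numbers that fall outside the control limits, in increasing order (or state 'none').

Compare each point to [339.3, 349.7]: sample 6 = 334.3 < LCL; sample 8 = 338.1 < LCL.

6, 8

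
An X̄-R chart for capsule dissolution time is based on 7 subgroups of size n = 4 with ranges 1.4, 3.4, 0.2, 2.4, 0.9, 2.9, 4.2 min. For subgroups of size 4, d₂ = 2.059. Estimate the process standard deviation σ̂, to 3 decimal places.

1.068

R̄ = (1.4 + 3.4 + 0.2 + 2.4 + 0.9 + 2.9 + 4.2) / 7 = 2.2000
σ̂ = R̄ / d₂ = 2.2000 / 2.059 = 1.0685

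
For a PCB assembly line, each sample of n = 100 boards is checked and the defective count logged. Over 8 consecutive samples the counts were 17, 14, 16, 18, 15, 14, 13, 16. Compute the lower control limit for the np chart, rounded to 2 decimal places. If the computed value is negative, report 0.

4.55

p̄ = Σdᵢ / (k·n) = 123 / (8 × 100) = 0.15375
LCL = np̄ − 3·√(np̄(1−p̄)) = 15.3750 − 3 × 3.6071 = 4.5537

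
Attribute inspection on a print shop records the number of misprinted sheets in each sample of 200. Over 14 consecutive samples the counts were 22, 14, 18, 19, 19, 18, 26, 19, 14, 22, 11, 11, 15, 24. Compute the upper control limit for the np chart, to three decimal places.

p̄ = Σdᵢ / (k·n) = 252 / (14 × 200) = 0.09000
UCL = np̄ + 3·√(np̄(1−p̄)) = 18.0000 + 3 × √(18.0000×0.91000) = 18.0000 + 3 × 4.0472 = 30.1417

30.142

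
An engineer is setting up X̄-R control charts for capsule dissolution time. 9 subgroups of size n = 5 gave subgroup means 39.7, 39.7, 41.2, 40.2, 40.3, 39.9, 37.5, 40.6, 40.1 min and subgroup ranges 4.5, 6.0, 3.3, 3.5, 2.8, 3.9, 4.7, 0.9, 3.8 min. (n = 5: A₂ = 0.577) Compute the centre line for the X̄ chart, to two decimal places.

X̄̄ = (39.7 + 39.7 + 41.2 + 40.2 + 40.3 + 39.9 + 37.5 + 40.6 + 40.1) / 9 = 359.2000 / 9 = 39.9111
CL = X̄̄ = 39.9111

39.91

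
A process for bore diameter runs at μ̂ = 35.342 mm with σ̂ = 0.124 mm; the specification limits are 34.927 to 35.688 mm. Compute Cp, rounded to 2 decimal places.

1.02

Cp = (USL − LSL) / (6σ̂) = (35.688 − 34.927) / (6 × 0.124) = 0.7610 / 0.7440 = 1.0228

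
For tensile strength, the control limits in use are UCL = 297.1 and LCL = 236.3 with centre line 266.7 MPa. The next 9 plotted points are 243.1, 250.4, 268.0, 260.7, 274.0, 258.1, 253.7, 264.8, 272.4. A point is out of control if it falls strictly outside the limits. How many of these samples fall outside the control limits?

All 9 points lie within [236.3, 297.1].

0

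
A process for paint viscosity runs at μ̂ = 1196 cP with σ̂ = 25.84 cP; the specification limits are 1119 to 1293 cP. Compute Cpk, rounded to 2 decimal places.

0.99

Cpu = (USL − μ̂) / (3σ̂) = (1293 − 1196) / (3 × 25.84) = 1.2513; Cpl = (μ̂ − LSL) / (3σ̂) = (1196 − 1119) / (3 × 25.84) = 0.9933; Cpk = min(Cpu, Cpl) = 0.9933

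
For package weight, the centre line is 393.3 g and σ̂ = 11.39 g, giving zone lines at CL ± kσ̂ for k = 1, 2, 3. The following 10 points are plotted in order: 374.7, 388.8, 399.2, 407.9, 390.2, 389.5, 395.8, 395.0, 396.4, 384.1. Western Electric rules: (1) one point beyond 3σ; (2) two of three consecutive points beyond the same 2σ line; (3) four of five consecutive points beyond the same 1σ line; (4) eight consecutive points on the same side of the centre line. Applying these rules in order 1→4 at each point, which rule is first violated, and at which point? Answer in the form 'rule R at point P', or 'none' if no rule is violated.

none

Zone of each point (C = within 1σ̂, B = 1σ̂–2σ̂, A = 2σ̂–3σ̂, * = beyond 3σ̂; sign = side of CL): 1:-B, 2:-C, 3:+C, 4:+B, 5:-C, 6:-C, 7:+C, 8:+C, 9:+C, 10:-C
No rule fires across all 10 points.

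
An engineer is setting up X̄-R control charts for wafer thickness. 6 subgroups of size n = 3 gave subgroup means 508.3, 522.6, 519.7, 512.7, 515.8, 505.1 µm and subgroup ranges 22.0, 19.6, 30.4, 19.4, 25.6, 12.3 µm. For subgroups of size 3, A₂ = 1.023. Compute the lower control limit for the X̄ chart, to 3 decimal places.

491.988

X̄̄ = (508.3 + 522.6 + 519.7 + 512.7 + 515.8 + 505.1) / 6 = 3084.2000 / 6 = 514.0333
R̄ = (22.0 + 19.6 + 30.4 + 19.4 + 25.6 + 12.3) / 6 = 129.3000 / 6 = 21.5500
LCL = X̄̄ − A₂·R̄ = 514.0333 − 1.023 × 21.5500 = 491.9877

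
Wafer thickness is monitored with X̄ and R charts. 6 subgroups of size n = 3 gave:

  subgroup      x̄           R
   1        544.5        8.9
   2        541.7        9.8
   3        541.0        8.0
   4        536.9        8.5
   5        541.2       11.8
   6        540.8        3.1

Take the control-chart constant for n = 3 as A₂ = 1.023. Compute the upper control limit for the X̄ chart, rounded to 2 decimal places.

X̄̄ = (544.5 + 541.7 + 541.0 + 536.9 + 541.2 + 540.8) / 6 = 3246.1000 / 6 = 541.0167
R̄ = (8.9 + 9.8 + 8.0 + 8.5 + 11.8 + 3.1) / 6 = 50.1000 / 6 = 8.3500
UCL = X̄̄ + A₂·R̄ = 541.0167 + 1.023 × 8.3500 = 549.5587

549.56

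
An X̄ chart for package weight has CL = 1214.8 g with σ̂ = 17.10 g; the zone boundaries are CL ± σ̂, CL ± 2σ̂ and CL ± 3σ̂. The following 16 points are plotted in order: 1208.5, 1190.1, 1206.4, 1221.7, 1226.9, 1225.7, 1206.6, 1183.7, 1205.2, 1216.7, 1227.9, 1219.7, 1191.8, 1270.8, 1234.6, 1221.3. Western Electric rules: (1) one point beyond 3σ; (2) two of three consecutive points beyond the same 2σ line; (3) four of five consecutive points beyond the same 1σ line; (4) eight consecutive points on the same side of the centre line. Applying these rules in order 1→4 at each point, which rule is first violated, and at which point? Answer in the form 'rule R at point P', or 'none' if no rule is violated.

rule 1 at point 14

Zone of each point (C = within 1σ̂, B = 1σ̂–2σ̂, A = 2σ̂–3σ̂, * = beyond 3σ̂; sign = side of CL): 1:-C, 2:-B, 3:-C, 4:+C, 5:+C, 6:+C, 7:-C, 8:-B, 9:-C, 10:+C, 11:+C, 12:+C, 13:-B, 14:+*, 15:+B, 16:+C
Rule 1 (one point beyond the 3σ limits) is satisfied at point 14.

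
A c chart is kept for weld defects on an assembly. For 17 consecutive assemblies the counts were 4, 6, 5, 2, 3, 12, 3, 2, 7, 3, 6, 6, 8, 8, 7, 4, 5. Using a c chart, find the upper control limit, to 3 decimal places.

12.294

c̄ = (4 + 6 + 5 + 2 + 3 + 12 + 3 + 2 + 7 + 3 + 6 + 6 + 8 + 8 + 7 + 4 + 5) / 17 = 91 / 17 = 5.3529
UCL = c̄ + 3√c̄ = 5.3529 + 3 × √5.3529 = 5.3529 + 3 × 2.3136 = 12.2939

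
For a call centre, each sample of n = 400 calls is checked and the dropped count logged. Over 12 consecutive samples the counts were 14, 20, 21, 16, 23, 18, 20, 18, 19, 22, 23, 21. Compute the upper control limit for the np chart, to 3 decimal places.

p̄ = Σdᵢ / (k·n) = 235 / (12 × 400) = 0.04896
UCL = np̄ + 3·√(np̄(1−p̄)) = 19.5833 + 3 × √(19.5833×0.95104) = 19.5833 + 3 × 4.3156 = 32.5302

32.530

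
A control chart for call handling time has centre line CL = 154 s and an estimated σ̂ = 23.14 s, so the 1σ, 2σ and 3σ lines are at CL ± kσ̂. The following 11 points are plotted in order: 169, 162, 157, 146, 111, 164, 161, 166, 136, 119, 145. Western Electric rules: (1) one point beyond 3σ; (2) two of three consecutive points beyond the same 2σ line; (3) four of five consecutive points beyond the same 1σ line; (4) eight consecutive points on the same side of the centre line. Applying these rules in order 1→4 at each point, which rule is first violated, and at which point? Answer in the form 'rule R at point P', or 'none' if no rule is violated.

Zone of each point (C = within 1σ̂, B = 1σ̂–2σ̂, A = 2σ̂–3σ̂, * = beyond 3σ̂; sign = side of CL): 1:+C, 2:+C, 3:+C, 4:-C, 5:-B, 6:+C, 7:+C, 8:+C, 9:-C, 10:-B, 11:-C
No rule fires across all 11 points.

none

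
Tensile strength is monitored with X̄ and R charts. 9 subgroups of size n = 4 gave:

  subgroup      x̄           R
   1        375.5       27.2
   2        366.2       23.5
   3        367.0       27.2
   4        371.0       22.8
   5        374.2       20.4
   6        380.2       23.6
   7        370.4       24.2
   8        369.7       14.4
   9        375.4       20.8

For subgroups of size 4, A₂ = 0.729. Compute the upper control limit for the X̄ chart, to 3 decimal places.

388.710

X̄̄ = (375.5 + 366.2 + 367.0 + 371.0 + 374.2 + 380.2 + 370.4 + 369.7 + 375.4) / 9 = 3349.6000 / 9 = 372.1778
R̄ = (27.2 + 23.5 + 27.2 + 22.8 + 20.4 + 23.6 + 24.2 + 14.4 + 20.8) / 9 = 204.1000 / 9 = 22.6778
UCL = X̄̄ + A₂·R̄ = 372.1778 + 0.729 × 22.6778 = 388.7099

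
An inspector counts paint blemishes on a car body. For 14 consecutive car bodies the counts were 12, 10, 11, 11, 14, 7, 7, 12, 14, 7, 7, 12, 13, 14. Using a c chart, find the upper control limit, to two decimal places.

20.64

c̄ = (12 + 10 + 11 + 11 + 14 + 7 + 7 + 12 + 14 + 7 + 7 + 12 + 13 + 14) / 14 = 151 / 14 = 10.7857
UCL = c̄ + 3√c̄ = 10.7857 + 3 × √10.7857 = 10.7857 + 3 × 3.2842 = 20.6382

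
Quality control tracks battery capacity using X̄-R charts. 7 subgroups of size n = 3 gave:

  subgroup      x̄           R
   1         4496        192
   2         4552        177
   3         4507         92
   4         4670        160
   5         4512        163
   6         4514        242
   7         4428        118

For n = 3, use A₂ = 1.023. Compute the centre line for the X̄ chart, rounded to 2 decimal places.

X̄̄ = (4496 + 4552 + 4507 + 4670 + 4512 + 4514 + 4428) / 7 = 31679.0000 / 7 = 4525.5714
CL = X̄̄ = 4525.5714

4525.57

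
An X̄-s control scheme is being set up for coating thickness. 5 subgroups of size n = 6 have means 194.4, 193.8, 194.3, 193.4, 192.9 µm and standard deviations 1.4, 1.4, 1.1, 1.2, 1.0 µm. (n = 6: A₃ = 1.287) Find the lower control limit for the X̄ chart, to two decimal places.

X̄̄ = (194.4 + 193.8 + 194.3 + 193.4 + 192.9) / 5 = 193.7600
s̄ = (1.4 + 1.4 + 1.1 + 1.2 + 1.0) / 5 = 1.2200
LCL = X̄̄ − A₃·s̄ = 193.7600 − 1.287 × 1.2200 = 192.1899

192.19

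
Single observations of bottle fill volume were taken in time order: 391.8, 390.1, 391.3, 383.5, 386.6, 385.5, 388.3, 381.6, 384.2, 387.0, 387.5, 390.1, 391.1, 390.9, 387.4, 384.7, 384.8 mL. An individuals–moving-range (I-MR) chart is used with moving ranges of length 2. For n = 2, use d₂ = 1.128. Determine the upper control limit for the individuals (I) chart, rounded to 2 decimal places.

X̄ = (391.8 + 390.1 + 391.3 + 383.5 + 386.6 + 385.5 + 388.3 + 381.6 + 384.2 + 387.0 + 387.5 + 390.1 + 391.1 + 390.9 + 387.4 + 384.7 + 384.8) / 17 = 387.4353
Moving ranges: 1.7, 1.2, 7.8, 3.1, 1.1, 2.8, 6.7, 2.6, 2.8, 0.5, 2.6, 1.0, 0.2, 3.5, 2.7, 0.1; M̄R̄ = 40.4000 / 16 = 2.5250
UCL = X̄ + 3·M̄R̄/d₂ = 387.4353 + 3 × 2.5250 / 1.128 = 394.1507

394.15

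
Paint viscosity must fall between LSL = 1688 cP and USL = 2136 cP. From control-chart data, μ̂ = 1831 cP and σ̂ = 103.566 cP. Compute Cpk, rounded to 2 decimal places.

Cpu = (USL − μ̂) / (3σ̂) = (2136 − 1831) / (3 × 103.566) = 0.9817; Cpl = (μ̂ − LSL) / (3σ̂) = (1831 − 1688) / (3 × 103.566) = 0.4603; Cpk = min(Cpu, Cpl) = 0.4603

0.46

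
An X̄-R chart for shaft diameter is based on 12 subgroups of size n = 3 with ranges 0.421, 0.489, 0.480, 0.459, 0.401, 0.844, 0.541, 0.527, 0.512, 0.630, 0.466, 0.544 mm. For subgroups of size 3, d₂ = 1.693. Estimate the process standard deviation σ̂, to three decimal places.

R̄ = (0.421 + 0.489 + 0.480 + 0.459 + 0.401 + 0.844 + 0.541 + 0.527 + 0.512 + 0.630 + 0.466 + 0.544) / 12 = 0.5262
σ̂ = R̄ / d₂ = 0.5262 / 1.693 = 0.3108

0.311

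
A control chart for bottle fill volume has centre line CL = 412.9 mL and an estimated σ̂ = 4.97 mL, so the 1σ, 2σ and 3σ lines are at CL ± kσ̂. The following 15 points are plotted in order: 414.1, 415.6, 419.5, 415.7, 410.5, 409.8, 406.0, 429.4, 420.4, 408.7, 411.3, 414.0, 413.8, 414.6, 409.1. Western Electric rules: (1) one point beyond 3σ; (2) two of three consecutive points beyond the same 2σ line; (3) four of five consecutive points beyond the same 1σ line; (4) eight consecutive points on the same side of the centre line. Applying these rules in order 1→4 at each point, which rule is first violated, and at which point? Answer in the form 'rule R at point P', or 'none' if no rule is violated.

Zone of each point (C = within 1σ̂, B = 1σ̂–2σ̂, A = 2σ̂–3σ̂, * = beyond 3σ̂; sign = side of CL): 1:+C, 2:+C, 3:+B, 4:+C, 5:-C, 6:-C, 7:-B, 8:+*, 9:+B, 10:-C, 11:-C, 12:+C, 13:+C, 14:+C, 15:-C
Rule 1 (one point beyond the 3σ limits) is satisfied at point 8.

rule 1 at point 8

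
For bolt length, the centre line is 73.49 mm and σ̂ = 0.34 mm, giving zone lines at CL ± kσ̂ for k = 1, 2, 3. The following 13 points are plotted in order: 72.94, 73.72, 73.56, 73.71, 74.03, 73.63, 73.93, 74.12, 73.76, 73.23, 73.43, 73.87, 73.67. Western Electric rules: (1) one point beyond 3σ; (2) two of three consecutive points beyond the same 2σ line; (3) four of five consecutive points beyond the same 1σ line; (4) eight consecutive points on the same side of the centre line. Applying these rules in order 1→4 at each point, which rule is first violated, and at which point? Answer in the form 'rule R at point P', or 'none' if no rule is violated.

Zone of each point (C = within 1σ̂, B = 1σ̂–2σ̂, A = 2σ̂–3σ̂, * = beyond 3σ̂; sign = side of CL): 1:-B, 2:+C, 3:+C, 4:+C, 5:+B, 6:+C, 7:+B, 8:+B, 9:+C, 10:-C, 11:-C, 12:+B, 13:+C
Rule 4 (eight consecutive points on the same side of the centre line) is satisfied at point 9.

rule 4 at point 9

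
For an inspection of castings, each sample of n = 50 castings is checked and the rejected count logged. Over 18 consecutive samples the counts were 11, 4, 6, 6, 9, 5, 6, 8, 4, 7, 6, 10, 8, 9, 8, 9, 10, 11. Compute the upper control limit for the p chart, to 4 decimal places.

0.3046

p̄ = Σdᵢ / (k·n) = 137 / (18 × 50) = 0.15222
UCL = p̄ + 3·√(p̄(1−p̄)/n) = 0.15222 + 3 × √(0.15222×0.84778/50) = 0.15222 + 3 × 0.05080 = 0.30463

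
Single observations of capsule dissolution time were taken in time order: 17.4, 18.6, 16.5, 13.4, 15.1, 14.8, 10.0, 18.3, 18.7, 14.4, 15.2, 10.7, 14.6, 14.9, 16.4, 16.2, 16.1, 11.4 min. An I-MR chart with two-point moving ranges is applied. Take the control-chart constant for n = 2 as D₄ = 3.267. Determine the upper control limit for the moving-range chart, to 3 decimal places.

8.110

Moving ranges: 1.2, 2.1, 3.1, 1.7, 0.3, 4.8, 8.3, 0.4, 4.3, 0.8, 4.5, 3.9, 0.3, 1.5, 0.2, 0.1, 4.7; M̄R̄ = 42.2000 / 17 = 2.4824
UCL_MR = D₄·M̄R̄ = 3.267 × 2.4824 = 8.1098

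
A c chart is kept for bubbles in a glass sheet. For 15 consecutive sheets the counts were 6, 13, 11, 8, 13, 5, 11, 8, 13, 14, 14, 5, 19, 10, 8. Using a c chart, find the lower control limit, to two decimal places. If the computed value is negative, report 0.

c̄ = (6 + 13 + 11 + 8 + 13 + 5 + 11 + 8 + 13 + 14 + 14 + 5 + 19 + 10 + 8) / 15 = 158 / 15 = 10.5333
LCL = c̄ − 3√c̄ = 10.5333 − 3 × 3.2455 = 0.7968

0.80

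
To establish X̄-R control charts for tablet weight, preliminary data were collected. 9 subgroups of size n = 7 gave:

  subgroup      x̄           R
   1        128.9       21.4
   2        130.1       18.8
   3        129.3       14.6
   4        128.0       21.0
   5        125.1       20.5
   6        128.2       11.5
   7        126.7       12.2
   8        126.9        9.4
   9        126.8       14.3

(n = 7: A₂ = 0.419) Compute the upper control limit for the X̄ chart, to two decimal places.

134.47

X̄̄ = (128.9 + 130.1 + 129.3 + 128.0 + 125.1 + 128.2 + 126.7 + 126.9 + 126.8) / 9 = 1150.0000 / 9 = 127.7778
R̄ = (21.4 + 18.8 + 14.6 + 21.0 + 20.5 + 11.5 + 12.2 + 9.4 + 14.3) / 9 = 143.7000 / 9 = 15.9667
UCL = X̄̄ + A₂·R̄ = 127.7778 + 0.419 × 15.9667 = 134.4678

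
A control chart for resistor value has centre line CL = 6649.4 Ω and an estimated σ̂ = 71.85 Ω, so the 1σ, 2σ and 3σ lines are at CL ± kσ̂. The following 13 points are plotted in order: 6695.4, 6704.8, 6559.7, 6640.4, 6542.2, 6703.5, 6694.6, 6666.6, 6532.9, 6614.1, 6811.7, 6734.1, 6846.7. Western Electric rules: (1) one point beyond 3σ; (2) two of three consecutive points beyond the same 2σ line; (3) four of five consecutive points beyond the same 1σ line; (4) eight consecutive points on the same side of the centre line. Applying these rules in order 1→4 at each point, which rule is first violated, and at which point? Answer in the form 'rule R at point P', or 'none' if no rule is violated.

rule 2 at point 13

Zone of each point (C = within 1σ̂, B = 1σ̂–2σ̂, A = 2σ̂–3σ̂, * = beyond 3σ̂; sign = side of CL): 1:+C, 2:+C, 3:-B, 4:-C, 5:-B, 6:+C, 7:+C, 8:+C, 9:-B, 10:-C, 11:+A, 12:+B, 13:+A
Rule 2 (two of three consecutive points beyond the same 2σ limit) is satisfied at point 13.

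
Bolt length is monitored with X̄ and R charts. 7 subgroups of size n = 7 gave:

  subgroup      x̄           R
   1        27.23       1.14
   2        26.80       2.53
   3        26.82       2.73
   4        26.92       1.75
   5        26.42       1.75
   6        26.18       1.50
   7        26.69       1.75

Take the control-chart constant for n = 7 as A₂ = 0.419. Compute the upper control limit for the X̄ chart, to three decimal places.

27.510

X̄̄ = (27.23 + 26.80 + 26.82 + 26.92 + 26.42 + 26.18 + 26.69) / 7 = 187.0600 / 7 = 26.7229
R̄ = (1.14 + 2.53 + 2.73 + 1.75 + 1.75 + 1.50 + 1.75) / 7 = 13.1500 / 7 = 1.8786
UCL = X̄̄ + A₂·R̄ = 26.7229 + 0.419 × 1.8786 = 27.5100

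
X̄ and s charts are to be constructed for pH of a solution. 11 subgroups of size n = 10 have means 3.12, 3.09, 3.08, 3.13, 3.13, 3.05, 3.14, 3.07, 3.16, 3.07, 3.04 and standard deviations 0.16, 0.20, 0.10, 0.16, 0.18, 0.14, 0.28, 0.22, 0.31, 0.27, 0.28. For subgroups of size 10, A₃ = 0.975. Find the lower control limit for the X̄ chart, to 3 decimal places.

2.894

X̄̄ = (3.12 + 3.09 + 3.08 + 3.13 + 3.13 + 3.05 + 3.14 + 3.07 + 3.16 + 3.07 + 3.04) / 11 = 3.0982
s̄ = (0.16 + 0.20 + 0.10 + 0.16 + 0.18 + 0.14 + 0.28 + 0.22 + 0.31 + 0.27 + 0.28) / 11 = 0.2091
LCL = X̄̄ − A₃·s̄ = 3.0982 − 0.975 × 0.2091 = 2.8943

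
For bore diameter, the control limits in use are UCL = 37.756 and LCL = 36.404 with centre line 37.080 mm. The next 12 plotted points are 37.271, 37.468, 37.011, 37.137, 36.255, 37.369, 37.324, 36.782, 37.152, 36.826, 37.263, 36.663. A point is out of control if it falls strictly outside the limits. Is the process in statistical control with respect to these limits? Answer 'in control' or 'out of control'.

Compare each point to [36.404, 37.756]: sample 5 = 36.255 < LCL.

out of control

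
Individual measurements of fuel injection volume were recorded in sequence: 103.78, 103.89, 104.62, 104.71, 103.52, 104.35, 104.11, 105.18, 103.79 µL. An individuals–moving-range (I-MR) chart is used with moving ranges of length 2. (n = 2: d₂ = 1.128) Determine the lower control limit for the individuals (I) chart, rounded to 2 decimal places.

X̄ = (103.78 + 103.89 + 104.62 + 104.71 + 103.52 + 104.35 + 104.11 + 105.18 + 103.79) / 9 = 104.2167
Moving ranges: 0.11, 0.73, 0.09, 1.19, 0.83, 0.24, 1.07, 1.39; M̄R̄ = 5.6500 / 8 = 0.7062
LCL = X̄ − 3·M̄R̄/d₂ = 104.2167 − 3 × 0.7062 / 1.128 = 102.3383

102.34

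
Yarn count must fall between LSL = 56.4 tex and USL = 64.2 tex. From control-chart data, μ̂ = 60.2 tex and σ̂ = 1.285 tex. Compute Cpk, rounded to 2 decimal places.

Cpu = (USL − μ̂) / (3σ̂) = (64.2 − 60.2) / (3 × 1.285) = 1.0376; Cpl = (μ̂ − LSL) / (3σ̂) = (60.2 − 56.4) / (3 × 1.285) = 0.9857; Cpk = min(Cpu, Cpl) = 0.9857

0.99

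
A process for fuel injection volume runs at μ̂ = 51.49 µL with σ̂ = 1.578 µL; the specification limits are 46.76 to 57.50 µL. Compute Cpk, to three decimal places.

Cpu = (USL − μ̂) / (3σ̂) = (57.50 − 51.49) / (3 × 1.578) = 1.2695; Cpl = (μ̂ − LSL) / (3σ̂) = (51.49 − 46.76) / (3 × 1.578) = 0.9992; Cpk = min(Cpu, Cpl) = 0.9992

0.999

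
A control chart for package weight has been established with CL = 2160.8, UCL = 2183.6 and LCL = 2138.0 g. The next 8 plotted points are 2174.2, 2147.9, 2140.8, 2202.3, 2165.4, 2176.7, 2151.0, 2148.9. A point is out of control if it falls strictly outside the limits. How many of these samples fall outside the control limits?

1

Compare each point to [2138.0, 2183.6]: sample 4 = 2202.3 > UCL.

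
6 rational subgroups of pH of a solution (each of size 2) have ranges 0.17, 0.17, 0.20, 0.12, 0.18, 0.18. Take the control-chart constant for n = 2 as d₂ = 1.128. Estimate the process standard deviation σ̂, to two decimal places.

0.15

R̄ = (0.17 + 0.17 + 0.20 + 0.12 + 0.18 + 0.18) / 6 = 0.1700
σ̂ = R̄ / d₂ = 0.1700 / 1.128 = 0.1507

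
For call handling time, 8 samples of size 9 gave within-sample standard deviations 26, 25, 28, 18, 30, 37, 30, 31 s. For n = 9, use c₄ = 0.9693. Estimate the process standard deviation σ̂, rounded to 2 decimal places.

29.02

s̄ = (26 + 25 + 28 + 18 + 30 + 37 + 30 + 31) / 8 = 28.1250
σ̂ = s̄ / c₄ = 28.1250 / 0.9693 = 29.0158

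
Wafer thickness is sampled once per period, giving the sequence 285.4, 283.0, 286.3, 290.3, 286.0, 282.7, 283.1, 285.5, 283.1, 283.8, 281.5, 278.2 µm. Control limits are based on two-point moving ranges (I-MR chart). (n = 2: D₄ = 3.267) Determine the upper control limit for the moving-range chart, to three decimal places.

Moving ranges: 2.4, 3.3, 4.0, 4.3, 3.3, 0.4, 2.4, 2.4, 0.7, 2.3, 3.3; M̄R̄ = 28.8000 / 11 = 2.6182
UCL_MR = D₄·M̄R̄ = 3.267 × 2.6182 = 8.5536

8.554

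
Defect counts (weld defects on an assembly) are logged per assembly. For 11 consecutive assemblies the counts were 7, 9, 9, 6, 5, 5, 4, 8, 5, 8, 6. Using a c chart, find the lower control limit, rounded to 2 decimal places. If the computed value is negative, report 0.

0.00

c̄ = (7 + 9 + 9 + 6 + 5 + 5 + 4 + 8 + 5 + 8 + 6) / 11 = 72 / 11 = 6.5455
LCL = c̄ − 3√c̄ = 6.5455 − 3 × 2.5584 = -1.1298 → 0 (cannot be negative)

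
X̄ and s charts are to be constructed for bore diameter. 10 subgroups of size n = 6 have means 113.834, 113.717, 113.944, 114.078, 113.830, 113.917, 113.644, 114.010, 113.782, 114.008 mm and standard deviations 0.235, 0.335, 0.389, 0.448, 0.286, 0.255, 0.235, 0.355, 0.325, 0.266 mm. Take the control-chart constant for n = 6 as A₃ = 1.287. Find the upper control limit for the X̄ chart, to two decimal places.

X̄̄ = (113.834 + 113.717 + 113.944 + 114.078 + 113.830 + 113.917 + 113.644 + 114.010 + 113.782 + 114.008) / 10 = 113.8764
s̄ = (0.235 + 0.335 + 0.389 + 0.448 + 0.286 + 0.255 + 0.235 + 0.355 + 0.325 + 0.266) / 10 = 0.3129
UCL = X̄̄ + A₃·s̄ = 113.8764 + 1.287 × 0.3129 = 114.2791

114.28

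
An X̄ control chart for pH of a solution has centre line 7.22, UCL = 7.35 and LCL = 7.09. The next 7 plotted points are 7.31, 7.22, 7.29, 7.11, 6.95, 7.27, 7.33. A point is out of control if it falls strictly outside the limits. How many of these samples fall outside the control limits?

1

Compare each point to [7.09, 7.35]: sample 5 = 6.95 < LCL.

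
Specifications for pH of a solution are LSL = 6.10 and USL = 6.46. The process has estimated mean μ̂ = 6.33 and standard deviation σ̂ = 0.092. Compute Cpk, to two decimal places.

Cpu = (USL − μ̂) / (3σ̂) = (6.46 − 6.33) / (3 × 0.092) = 0.4710; Cpl = (μ̂ − LSL) / (3σ̂) = (6.33 − 6.10) / (3 × 0.092) = 0.8333; Cpk = min(Cpu, Cpl) = 0.4710

0.47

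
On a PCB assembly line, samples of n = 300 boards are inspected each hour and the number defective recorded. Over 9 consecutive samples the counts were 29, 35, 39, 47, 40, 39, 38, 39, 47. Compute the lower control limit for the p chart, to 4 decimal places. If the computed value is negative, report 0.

0.0724

p̄ = Σdᵢ / (k·n) = 353 / (9 × 300) = 0.13074
LCL = p̄ − 3·√(p̄(1−p̄)/n) = 0.13074 − 3 × 0.01946 = 0.07235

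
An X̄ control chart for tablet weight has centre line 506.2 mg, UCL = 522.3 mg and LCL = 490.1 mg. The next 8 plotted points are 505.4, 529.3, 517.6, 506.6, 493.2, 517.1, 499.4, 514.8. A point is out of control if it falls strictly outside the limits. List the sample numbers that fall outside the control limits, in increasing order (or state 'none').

2

Compare each point to [490.1, 522.3]: sample 2 = 529.3 > UCL.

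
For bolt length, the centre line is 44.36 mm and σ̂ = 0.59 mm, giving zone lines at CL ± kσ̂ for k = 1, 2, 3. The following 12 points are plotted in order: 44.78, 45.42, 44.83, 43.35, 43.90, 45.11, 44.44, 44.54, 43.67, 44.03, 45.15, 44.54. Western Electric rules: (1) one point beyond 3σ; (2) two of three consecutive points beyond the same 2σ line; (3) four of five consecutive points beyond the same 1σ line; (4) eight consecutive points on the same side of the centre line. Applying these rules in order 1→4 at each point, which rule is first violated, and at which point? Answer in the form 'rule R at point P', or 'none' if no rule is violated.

none

Zone of each point (C = within 1σ̂, B = 1σ̂–2σ̂, A = 2σ̂–3σ̂, * = beyond 3σ̂; sign = side of CL): 1:+C, 2:+B, 3:+C, 4:-B, 5:-C, 6:+B, 7:+C, 8:+C, 9:-B, 10:-C, 11:+B, 12:+C
No rule fires across all 12 points.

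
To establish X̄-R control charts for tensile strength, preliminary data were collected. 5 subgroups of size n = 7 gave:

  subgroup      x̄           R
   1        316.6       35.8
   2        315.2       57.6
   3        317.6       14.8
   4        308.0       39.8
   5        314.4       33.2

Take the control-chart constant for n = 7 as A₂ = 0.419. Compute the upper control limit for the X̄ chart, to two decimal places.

329.54

X̄̄ = (316.6 + 315.2 + 317.6 + 308.0 + 314.4) / 5 = 1571.8000 / 5 = 314.3600
R̄ = (35.8 + 57.6 + 14.8 + 39.8 + 33.2) / 5 = 181.2000 / 5 = 36.2400
UCL = X̄̄ + A₂·R̄ = 314.3600 + 0.419 × 36.2400 = 329.5446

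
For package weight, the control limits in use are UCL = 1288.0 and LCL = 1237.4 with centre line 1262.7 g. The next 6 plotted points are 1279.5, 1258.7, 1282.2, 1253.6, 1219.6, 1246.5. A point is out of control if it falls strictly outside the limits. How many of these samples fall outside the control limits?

1

Compare each point to [1237.4, 1288.0]: sample 5 = 1219.6 < LCL.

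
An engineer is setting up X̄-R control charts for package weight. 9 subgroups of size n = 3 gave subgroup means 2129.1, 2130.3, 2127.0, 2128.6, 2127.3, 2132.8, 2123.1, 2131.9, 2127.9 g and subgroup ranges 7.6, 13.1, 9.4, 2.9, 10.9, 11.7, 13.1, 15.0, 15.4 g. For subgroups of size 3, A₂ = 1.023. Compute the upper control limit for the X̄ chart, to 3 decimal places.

2139.931

X̄̄ = (2129.1 + 2130.3 + 2127.0 + 2128.6 + 2127.3 + 2132.8 + 2123.1 + 2131.9 + 2127.9) / 9 = 19158.0000 / 9 = 2128.6667
R̄ = (7.6 + 13.1 + 9.4 + 2.9 + 10.9 + 11.7 + 13.1 + 15.0 + 15.4) / 9 = 99.1000 / 9 = 11.0111
UCL = X̄̄ + A₂·R̄ = 2128.6667 + 1.023 × 11.0111 = 2139.9310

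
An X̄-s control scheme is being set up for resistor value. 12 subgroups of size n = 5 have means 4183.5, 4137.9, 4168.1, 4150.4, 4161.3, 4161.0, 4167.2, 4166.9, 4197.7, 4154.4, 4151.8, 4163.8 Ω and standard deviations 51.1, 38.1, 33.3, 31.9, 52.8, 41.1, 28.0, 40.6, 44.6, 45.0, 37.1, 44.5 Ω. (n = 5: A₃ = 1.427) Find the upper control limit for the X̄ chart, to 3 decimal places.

4221.710

X̄̄ = (4183.5 + 4137.9 + 4168.1 + 4150.4 + 4161.3 + 4161.0 + 4167.2 + 4166.9 + 4197.7 + 4154.4 + 4151.8 + 4163.8) / 12 = 4163.6667
s̄ = (51.1 + 38.1 + 33.3 + 31.9 + 52.8 + 41.1 + 28.0 + 40.6 + 44.6 + 45.0 + 37.1 + 44.5) / 12 = 40.6750
UCL = X̄̄ + A₃·s̄ = 4163.6667 + 1.427 × 40.6750 = 4221.7099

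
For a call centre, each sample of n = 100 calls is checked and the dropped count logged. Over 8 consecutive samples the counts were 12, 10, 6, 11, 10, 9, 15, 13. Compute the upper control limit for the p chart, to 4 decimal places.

p̄ = Σdᵢ / (k·n) = 86 / (8 × 100) = 0.10750
UCL = p̄ + 3·√(p̄(1−p̄)/n) = 0.10750 + 3 × √(0.10750×0.89250/100) = 0.10750 + 3 × 0.03097 = 0.20042

0.2004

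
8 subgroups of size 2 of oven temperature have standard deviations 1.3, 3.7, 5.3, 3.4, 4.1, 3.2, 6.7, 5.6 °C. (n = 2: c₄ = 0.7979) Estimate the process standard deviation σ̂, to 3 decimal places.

5.217

s̄ = (1.3 + 3.7 + 5.3 + 3.4 + 4.1 + 3.2 + 6.7 + 5.6) / 8 = 4.1625
σ̂ = s̄ / c₄ = 4.1625 / 0.7979 = 5.2168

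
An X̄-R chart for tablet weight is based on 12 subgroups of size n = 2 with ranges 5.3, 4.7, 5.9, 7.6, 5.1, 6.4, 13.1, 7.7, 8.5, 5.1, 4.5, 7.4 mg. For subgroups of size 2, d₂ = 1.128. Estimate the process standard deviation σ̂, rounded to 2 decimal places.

R̄ = (5.3 + 4.7 + 5.9 + 7.6 + 5.1 + 6.4 + 13.1 + 7.7 + 8.5 + 5.1 + 4.5 + 7.4) / 12 = 6.7750
σ̂ = R̄ / d₂ = 6.7750 / 1.128 = 6.0062

6.01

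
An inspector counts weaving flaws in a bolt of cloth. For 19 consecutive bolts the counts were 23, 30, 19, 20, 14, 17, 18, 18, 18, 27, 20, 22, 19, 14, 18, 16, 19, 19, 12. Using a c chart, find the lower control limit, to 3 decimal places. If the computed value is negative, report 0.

c̄ = (23 + 30 + 19 + 20 + 14 + 17 + 18 + 18 + 18 + 27 + 20 + 22 + 19 + 14 + 18 + 16 + 19 + 19 + 12) / 19 = 363 / 19 = 19.1053
LCL = c̄ − 3√c̄ = 19.1053 − 3 × 4.3710 = 5.9924

5.992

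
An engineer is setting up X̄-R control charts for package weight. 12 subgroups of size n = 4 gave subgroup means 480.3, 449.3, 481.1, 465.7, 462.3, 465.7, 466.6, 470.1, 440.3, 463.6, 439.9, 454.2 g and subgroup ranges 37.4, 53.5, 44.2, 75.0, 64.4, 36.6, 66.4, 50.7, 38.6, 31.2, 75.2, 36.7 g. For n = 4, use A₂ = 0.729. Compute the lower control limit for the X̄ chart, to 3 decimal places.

X̄̄ = (480.3 + 449.3 + 481.1 + 465.7 + 462.3 + 465.7 + 466.6 + 470.1 + 440.3 + 463.6 + 439.9 + 454.2) / 12 = 5539.1000 / 12 = 461.5917
R̄ = (37.4 + 53.5 + 44.2 + 75.0 + 64.4 + 36.6 + 66.4 + 50.7 + 38.6 + 31.2 + 75.2 + 36.7) / 12 = 609.9000 / 12 = 50.8250
LCL = X̄̄ − A₂·R̄ = 461.5917 − 0.729 × 50.8250 = 424.5402

424.540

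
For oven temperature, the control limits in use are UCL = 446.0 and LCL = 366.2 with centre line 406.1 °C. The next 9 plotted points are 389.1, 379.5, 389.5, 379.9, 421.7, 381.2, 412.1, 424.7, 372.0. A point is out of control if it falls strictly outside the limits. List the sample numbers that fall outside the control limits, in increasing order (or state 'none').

none

All 9 points lie within [366.2, 446.0].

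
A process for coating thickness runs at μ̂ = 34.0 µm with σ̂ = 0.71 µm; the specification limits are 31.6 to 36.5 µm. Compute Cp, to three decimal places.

Cp = (USL − LSL) / (6σ̂) = (36.5 − 31.6) / (6 × 0.71) = 4.9000 / 4.2600 = 1.1502

1.150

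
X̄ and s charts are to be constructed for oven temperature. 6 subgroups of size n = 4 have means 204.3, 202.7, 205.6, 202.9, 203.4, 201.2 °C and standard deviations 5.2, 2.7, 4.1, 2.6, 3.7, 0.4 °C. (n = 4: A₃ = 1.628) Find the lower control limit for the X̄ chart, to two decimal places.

X̄̄ = (204.3 + 202.7 + 205.6 + 202.9 + 203.4 + 201.2) / 6 = 203.3500
s̄ = (5.2 + 2.7 + 4.1 + 2.6 + 3.7 + 0.4) / 6 = 3.1167
LCL = X̄̄ − A₃·s̄ = 203.3500 − 1.628 × 3.1167 = 198.2761

198.28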